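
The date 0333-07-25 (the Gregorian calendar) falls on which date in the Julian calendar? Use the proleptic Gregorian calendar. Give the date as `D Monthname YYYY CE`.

24 July 333 CE

At this point the Julian calendar is 1 day behind the Gregorian.
25 July 333 Gregorian − 1 day → 24 July 333 Julian.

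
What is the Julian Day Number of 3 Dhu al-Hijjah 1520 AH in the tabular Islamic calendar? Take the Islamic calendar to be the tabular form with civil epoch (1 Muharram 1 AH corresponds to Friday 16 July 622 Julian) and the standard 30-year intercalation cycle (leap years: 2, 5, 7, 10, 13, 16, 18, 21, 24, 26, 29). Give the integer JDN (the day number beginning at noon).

2487050

In the Gregorian calendar the same day is 17 March 2097.
JDN 2451545 is 1 January 2000 CE (Gregorian); the target day is +35505 days from there, so JDN = 2487050.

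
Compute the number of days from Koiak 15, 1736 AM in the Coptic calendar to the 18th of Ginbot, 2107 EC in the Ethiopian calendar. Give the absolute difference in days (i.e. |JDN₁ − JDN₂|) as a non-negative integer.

JDN of the first date = 2458843.
JDN of the second date = 2493694.
|2493694 − 2458843| = 34851.

34851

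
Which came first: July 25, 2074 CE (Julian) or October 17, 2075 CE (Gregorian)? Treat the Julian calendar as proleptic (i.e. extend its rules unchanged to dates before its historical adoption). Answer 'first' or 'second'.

first

The two dates have Julian Day Numbers 2478792 and 2479228 respectively.
Since 2478792 < 2479228, the first date comes first.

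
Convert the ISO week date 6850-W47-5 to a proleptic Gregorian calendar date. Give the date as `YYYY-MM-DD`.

ISO week 1 of 6850 is the week containing the first Thursday of 6850.
Week 47, day 5 (Friday) lands on 6850-11-25.

6850-11-25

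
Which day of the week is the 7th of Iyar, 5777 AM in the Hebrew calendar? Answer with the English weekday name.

Equivalently 3 May 2017 Gregorian, JDN 2457877.
Since JDN mod 7 = 2 (0 = Monday), the day is Wednesday.

Wednesday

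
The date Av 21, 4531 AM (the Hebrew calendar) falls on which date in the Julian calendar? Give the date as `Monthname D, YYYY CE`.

Julian Day Number of the source date = 2002883.
Converting JDN 2002883 to the Julian calendar gives 6 August 771 CE.

August 6, 771 CE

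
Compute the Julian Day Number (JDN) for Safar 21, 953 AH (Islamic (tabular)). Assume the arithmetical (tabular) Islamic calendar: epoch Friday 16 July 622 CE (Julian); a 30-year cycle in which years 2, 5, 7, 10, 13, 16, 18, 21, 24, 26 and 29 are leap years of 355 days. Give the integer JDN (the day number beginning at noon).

Equivalently 3 May 1546 (proleptic Gregorian).
JDN 2400001 is 17 November 1858 CE (Gregorian), MJD 0; the target day is −114154 days from there, so JDN = 2285847.

2285847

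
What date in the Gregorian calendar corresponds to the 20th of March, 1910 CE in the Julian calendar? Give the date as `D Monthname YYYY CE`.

2 April 1910 CE

The Julian–Gregorian offset here is 13 days (Julian trailing).
20 March 1910 Julian + 13 days → 2 April 1910 Gregorian.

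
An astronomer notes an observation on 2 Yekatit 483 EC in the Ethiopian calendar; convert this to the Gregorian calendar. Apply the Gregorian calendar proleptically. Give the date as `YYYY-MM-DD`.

Julian Day Number of the source date = 1900422.
Converting JDN 1900422 to the Gregorian calendar gives 28 January 491 CE.

0491-01-28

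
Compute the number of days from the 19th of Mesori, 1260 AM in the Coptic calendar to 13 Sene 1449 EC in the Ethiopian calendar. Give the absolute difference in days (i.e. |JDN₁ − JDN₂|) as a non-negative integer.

31843

JDN of the first date = 2285228.
JDN of the second date = 2253385.
|2253385 − 2285228| = 31843.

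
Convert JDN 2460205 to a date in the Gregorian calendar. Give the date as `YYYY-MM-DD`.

2023-09-17

Counting from JDN 2299161 = 15 Oct 1582 gives an offset of 161044 days.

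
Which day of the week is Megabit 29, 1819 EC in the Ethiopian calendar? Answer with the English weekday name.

Friday

This is JDN 2388453 (6 April 1827 Gregorian).
2388453 ≡ 4 (mod 7); counting from Monday = 0 gives Friday.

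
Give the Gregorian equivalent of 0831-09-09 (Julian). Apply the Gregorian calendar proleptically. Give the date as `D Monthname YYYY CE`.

13 September 831 CE

For dates in this range the Gregorian date is 4 days ahead of the Julian.
9 September 831 Julian + 4 days → 13 September 831 Gregorian.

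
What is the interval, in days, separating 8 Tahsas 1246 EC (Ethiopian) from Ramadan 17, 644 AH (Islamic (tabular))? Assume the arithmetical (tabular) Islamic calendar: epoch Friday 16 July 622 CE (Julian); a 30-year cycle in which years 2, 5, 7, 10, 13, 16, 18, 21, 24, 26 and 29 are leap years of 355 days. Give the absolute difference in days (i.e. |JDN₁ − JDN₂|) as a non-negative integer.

2504

First date → JDN 2179054; second date → JDN 2176550.
The interval is |2179054 − 2176550| = 2504 days.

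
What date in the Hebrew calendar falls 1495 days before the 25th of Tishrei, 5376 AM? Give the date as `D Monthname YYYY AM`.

Counting 1495 days back from JDN 2311217 reaches JDN 2309722, which is 7 Tishrei 5372 AM.

7 Tishrei 5372 AM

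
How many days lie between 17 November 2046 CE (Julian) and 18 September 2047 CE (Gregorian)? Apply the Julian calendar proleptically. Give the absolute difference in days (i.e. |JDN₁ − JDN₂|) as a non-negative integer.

292

JDN of the first date = 2468680.
JDN of the second date = 2468972.
|2468972 − 2468680| = 292.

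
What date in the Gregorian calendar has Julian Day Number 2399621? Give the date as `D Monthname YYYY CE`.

2 November 1857 CE

JDN 2451545 is 1 Jan 2000; 2399621 is −51924 days from there.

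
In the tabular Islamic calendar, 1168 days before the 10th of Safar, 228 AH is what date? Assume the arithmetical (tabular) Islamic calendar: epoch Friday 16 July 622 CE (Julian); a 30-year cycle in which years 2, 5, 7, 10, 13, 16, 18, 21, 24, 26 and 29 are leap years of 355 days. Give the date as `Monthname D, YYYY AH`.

Shawwal 23, 224 AH

Counting 1168 days back from JDN 2028920 reaches JDN 2027752, which is Shawwal 23, 224 AH.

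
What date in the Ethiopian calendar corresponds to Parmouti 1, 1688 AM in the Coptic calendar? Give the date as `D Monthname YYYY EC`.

Julian Day Number of the source date = 2441417.
Converting JDN 2441417 to the Ethiopian calendar gives 1 Miyazya 1964 EC.

1 Miyazya 1964 EC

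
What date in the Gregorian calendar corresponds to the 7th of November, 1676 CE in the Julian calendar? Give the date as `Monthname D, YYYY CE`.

The Julian–Gregorian offset here is 10 days (Julian trailing).
7 November 1676 Julian + 10 days → 17 November 1676 Gregorian.

November 17, 1676 CE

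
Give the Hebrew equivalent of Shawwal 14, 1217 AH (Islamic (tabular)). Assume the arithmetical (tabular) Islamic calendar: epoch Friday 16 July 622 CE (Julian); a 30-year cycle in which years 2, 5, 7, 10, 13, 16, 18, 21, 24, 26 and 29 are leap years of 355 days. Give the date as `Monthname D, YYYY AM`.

Julian Day Number of the source date = 2379629.
Converting JDN 2379629 to the Hebrew calendar gives 15 Shevat 5563 AM.

Shevat 15, 5563 AM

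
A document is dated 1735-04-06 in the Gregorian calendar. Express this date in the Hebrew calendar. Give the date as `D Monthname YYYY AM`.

Both dates share Julian Day Number 2354851; in the Hebrew calendar that is 14 Nisan 5495 AM.

14 Nisan 5495 AM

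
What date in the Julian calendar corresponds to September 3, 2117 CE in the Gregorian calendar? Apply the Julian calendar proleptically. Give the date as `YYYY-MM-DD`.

At this point the Julian calendar is 14 days behind the Gregorian.
3 September 2117 Gregorian − 14 days → 20 August 2117 Julian.

2117-08-20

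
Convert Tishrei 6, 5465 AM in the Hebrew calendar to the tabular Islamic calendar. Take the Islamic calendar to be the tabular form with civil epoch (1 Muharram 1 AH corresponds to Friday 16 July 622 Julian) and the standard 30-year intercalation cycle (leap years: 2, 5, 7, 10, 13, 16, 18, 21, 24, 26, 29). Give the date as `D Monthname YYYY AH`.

The source date corresponds to 4 October 1704 in the Gregorian calendar (JDN 2343710).
That day falls on 4 Jumada al-Thani 1116 AH in the tabular Islamic calendar.

4 Jumada al-Thani 1116 AH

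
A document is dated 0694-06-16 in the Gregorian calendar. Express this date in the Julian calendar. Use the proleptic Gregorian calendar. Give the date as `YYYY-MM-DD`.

For dates in this range the Gregorian date is 3 days ahead of the Julian.
16 June 694 Gregorian − 3 days → 13 June 694 Julian.

0694-06-13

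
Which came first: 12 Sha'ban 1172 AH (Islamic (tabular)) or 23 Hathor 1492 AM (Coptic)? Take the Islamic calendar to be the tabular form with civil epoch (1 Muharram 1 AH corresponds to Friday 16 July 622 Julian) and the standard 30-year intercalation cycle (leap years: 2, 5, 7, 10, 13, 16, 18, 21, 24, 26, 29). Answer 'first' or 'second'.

First date → JDN 2363621; second date → JDN 2369700.
JDN 2363621 < JDN 2369700, so the first date is earlier.

first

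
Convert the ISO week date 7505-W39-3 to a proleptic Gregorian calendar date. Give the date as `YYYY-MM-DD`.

7505-09-27

ISO week 1 of 7505 is the week containing the first Thursday of 7505.
Week 39, day 3 (Wednesday) lands on 7505-09-27.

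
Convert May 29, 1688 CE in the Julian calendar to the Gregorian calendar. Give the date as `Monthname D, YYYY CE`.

June 8, 1688 CE

At this point the Julian calendar is 10 days behind the Gregorian.
29 May 1688 Julian + 10 days → 8 June 1688 Gregorian.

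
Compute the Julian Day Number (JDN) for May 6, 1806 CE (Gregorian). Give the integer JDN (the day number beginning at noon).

JDN 2451545 is 1 January 2000 CE (Gregorian); the target day is −70732 days from there, so JDN = 2380813.

2380813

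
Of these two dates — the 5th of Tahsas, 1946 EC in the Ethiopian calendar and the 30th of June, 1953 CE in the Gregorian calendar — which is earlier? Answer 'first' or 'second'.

Converting both to JDN: 2434726 vs 2434559; the smaller is the second.

second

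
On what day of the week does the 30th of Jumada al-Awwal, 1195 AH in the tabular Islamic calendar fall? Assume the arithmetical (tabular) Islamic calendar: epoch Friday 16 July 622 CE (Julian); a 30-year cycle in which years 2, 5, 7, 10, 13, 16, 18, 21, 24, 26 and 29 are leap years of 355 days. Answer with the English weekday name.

Thursday

Equivalently 24 May 1781 Gregorian, JDN 2371701.
JDN 2371701 mod 7 = 3, and JDN 0 was a Monday, so this is a Thursday.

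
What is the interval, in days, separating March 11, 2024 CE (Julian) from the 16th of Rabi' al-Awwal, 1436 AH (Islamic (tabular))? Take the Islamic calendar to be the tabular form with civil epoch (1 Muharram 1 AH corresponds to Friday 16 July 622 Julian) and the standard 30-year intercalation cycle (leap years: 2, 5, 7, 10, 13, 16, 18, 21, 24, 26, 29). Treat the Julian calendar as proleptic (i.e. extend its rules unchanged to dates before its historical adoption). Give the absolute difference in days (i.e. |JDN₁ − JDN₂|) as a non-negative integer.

JDN of the first date = 2460394.
JDN of the second date = 2457030.
|2457030 − 2460394| = 3364.

3364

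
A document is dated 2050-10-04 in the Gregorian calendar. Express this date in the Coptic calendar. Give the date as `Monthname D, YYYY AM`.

Thout 24, 1767 AM

Julian Day Number of the source date = 2470084.
Converting JDN 2470084 to the Coptic calendar gives 24 Thout 1767 AM.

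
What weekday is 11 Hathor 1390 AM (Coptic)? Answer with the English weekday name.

This is JDN 2332432 (17 November 1673 Gregorian).
2332432 ≡ 4 (mod 7); counting from Monday = 0 gives Friday.

Friday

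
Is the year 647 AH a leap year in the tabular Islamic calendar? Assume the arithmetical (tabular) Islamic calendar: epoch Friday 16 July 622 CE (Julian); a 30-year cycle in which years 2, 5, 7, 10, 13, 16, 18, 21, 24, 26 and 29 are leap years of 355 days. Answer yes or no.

Year 647 AH is year 17 of its 30-year cycle; leap positions are 2, 5, 7, 10, 13, 16, 18, 21, 24, 26, 29, so it is a common year (354 days).

no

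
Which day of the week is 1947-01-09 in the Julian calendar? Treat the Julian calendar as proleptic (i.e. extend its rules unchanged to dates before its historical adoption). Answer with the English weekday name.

Wednesday

This is JDN 2432208 (22 January 1947 Gregorian).
2432208 ≡ 2 (mod 7); counting from Monday = 0 gives Wednesday.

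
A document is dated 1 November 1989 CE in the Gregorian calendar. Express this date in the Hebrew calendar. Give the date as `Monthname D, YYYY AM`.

Cheshvan 3, 5750 AM

Both dates share Julian Day Number 2447832; in the Hebrew calendar that is 3 Cheshvan 5750 AM.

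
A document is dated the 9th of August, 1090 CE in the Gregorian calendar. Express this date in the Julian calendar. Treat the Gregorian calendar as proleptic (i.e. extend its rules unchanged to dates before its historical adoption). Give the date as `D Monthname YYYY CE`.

3 August 1090 CE

The Julian–Gregorian offset here is 6 days (Julian trailing).
9 August 1090 Gregorian − 6 days → 3 August 1090 Julian.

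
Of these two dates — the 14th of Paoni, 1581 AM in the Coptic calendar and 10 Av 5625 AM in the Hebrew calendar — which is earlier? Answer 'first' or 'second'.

The two dates have Julian Day Numbers 2402408 and 2402451 respectively.
Since 2402408 < 2402451, the first date comes first.

first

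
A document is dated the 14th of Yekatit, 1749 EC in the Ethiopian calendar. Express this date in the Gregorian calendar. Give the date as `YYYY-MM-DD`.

1757-02-19

Both dates share Julian Day Number 2362841; in the Gregorian calendar that is 19 February 1757 CE.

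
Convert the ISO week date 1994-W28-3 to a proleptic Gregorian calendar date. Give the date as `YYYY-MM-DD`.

ISO week 1 of 1994 is the week containing the first Thursday of 1994.
Week 28, day 3 (Wednesday) lands on 1994-07-13.

1994-07-13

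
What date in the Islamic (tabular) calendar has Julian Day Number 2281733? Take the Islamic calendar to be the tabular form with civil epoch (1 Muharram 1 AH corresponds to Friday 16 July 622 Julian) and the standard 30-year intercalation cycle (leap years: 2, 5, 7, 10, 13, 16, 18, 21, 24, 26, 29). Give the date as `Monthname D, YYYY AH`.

Rajab 12, 941 AH

The proleptic Gregorian equivalent of JDN 2281733 is 27 January 1535.
In the tabular Islamic calendar that day is Rajab 12, 941 AH.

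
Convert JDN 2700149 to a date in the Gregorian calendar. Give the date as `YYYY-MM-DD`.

Counting from JDN 2299161 = 15 Oct 1582 gives an offset of 400988 days.

2680-08-27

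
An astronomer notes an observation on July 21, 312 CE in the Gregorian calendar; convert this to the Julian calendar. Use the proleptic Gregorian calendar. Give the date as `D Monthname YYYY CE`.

For dates in this range the Gregorian date is 1 day ahead of the Julian.
21 July 312 Gregorian − 1 day → 20 July 312 Julian.

20 July 312 CE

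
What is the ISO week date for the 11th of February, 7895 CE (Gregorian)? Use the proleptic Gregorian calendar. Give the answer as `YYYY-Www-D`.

7895-W07-1

The weekday is Monday (ISO weekday 1).
That Monday belongs to ISO week 7 of ISO year 7895.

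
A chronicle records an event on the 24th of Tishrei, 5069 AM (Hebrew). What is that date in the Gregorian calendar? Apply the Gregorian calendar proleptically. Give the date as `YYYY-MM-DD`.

1308-10-17

Julian Day Number of the source date = 2199087.
Converting JDN 2199087 to the Gregorian calendar gives 17 October 1308 CE.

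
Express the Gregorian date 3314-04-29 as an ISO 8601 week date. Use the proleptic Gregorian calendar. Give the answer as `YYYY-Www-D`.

The weekday is Sunday (ISO weekday 7).
That Sunday belongs to ISO week 17 of ISO year 3314.

3314-W17-7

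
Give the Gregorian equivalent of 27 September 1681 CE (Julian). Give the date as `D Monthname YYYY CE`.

For dates in this range the Gregorian date is 10 days ahead of the Julian.
27 September 1681 Julian + 10 days → 7 October 1681 Gregorian.

7 October 1681 CE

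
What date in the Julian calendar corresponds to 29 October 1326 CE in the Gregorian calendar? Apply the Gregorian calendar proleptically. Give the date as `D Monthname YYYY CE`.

At this point the Julian calendar is 8 days behind the Gregorian.
29 October 1326 Gregorian − 8 days → 21 October 1326 Julian.

21 October 1326 CE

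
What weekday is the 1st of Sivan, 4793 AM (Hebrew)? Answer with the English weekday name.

Wednesday

Equivalently 8 May 1033 Gregorian, JDN 2098483.
JDN 2098483 mod 7 = 2, and JDN 0 was a Monday, so this is a Wednesday.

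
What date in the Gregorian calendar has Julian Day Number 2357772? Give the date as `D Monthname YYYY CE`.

JDN 2451545 is 1 Jan 2000; 2357772 is −93773 days from there.

5 April 1743 CE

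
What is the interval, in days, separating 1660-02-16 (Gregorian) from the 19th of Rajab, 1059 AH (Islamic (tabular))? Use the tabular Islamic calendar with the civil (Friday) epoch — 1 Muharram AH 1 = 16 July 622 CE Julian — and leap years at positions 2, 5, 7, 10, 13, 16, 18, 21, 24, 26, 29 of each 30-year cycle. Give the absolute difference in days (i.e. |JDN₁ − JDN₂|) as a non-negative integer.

JDN of the first date = 2327409.
JDN of the second date = 2323555.
|2323555 − 2327409| = 3854.

3854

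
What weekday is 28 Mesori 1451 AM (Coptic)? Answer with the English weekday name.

This is JDN 2354999 (1 September 1735 Gregorian).
Since JDN mod 7 = 3 (0 = Monday), the day is Thursday.

Thursday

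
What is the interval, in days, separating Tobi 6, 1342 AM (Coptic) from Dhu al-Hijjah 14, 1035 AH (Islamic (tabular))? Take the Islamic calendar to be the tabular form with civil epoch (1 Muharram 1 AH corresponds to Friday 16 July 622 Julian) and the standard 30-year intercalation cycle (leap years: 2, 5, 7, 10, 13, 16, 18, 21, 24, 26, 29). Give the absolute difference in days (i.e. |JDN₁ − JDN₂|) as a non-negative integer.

First date → JDN 2314955; second date → JDN 2315193.
The interval is |2314955 − 2315193| = 238 days.

238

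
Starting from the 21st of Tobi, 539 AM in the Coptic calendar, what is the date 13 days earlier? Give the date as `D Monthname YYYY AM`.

JDN of the 21st of Tobi, 539 AM = 2021674.
2021674 − 13 = 2021661.
JDN 2021661 in the Coptic calendar is 8 Tobi 539 AM.

8 Tobi 539 AM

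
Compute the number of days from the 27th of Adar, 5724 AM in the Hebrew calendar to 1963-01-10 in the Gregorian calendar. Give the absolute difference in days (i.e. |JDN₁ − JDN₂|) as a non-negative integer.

First date → JDN 2438466; second date → JDN 2438040.
The interval is |2438466 − 2438040| = 426 days.

426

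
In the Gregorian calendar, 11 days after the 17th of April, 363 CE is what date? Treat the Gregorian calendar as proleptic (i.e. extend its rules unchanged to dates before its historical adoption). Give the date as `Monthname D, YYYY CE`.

The starting date is JDN 1853749; 1853749 + 11 = 1853760.
JDN 1853760 corresponds to April 28, 363 CE.

April 28, 363 CE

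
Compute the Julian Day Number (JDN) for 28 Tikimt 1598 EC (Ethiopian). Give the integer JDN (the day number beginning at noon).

In the Gregorian calendar the same day is 4 November 1605.
JDN 2299161 is 15 October 1582 CE (Gregorian); the target day is +8421 days from there, so JDN = 2307582.

2307582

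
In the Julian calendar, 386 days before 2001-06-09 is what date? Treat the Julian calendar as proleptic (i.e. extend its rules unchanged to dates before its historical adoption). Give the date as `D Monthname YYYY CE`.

19 May 2000 CE

JDN of 2001-06-09 = 2452083.
2452083 − 386 = 2451697.
JDN 2451697 in the Julian calendar is 19 May 2000 CE.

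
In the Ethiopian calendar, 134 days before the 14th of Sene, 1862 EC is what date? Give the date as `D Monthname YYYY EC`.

JDN of the 14th of Sene, 1862 EC = 2404234.
2404234 − 134 = 2404100.
JDN 2404100 in the Ethiopian calendar is 30 Tir 1862 EC.

30 Tir 1862 EC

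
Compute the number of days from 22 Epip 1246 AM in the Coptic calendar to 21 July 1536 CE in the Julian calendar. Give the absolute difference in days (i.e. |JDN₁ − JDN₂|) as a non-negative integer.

First date → JDN 2280087; second date → JDN 2282284.
The interval is |2280087 − 2282284| = 2197 days.

2197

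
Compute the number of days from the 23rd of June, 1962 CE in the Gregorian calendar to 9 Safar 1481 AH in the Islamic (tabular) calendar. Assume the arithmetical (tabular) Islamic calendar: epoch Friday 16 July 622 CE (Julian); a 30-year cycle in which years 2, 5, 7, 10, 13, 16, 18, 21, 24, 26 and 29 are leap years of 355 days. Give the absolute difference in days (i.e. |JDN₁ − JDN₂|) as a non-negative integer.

35102

JDN of the first date = 2437839.
JDN of the second date = 2472941.
|2472941 − 2437839| = 35102.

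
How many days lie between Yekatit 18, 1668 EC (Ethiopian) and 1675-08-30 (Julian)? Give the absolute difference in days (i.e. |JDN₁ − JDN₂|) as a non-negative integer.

167

JDN of the first date = 2333260.
JDN of the second date = 2333093.
|2333093 − 2333260| = 167.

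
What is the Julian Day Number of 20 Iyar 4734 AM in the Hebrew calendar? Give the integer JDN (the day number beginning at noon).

2076945

In the proleptic Gregorian calendar the same day is 19 May 974.
JDN 2400001 is 17 November 1858 CE (Gregorian), MJD 0; the target day is −323056 days from there, so JDN = 2076945.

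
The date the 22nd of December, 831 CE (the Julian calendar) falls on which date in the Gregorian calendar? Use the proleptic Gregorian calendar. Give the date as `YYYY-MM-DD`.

0831-12-26

For dates in this range the Gregorian date is 4 days ahead of the Julian.
22 December 831 Julian + 4 days → 26 December 831 Gregorian.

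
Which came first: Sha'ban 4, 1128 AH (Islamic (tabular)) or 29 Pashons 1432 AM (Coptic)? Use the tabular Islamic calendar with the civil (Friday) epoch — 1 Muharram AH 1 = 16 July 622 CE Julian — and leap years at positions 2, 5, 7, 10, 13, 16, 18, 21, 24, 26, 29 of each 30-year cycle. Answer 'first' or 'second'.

Converting both to JDN: 2348021 vs 2347971; the smaller is the second.

second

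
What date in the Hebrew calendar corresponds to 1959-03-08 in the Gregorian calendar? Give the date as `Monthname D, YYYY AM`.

Both dates share Julian Day Number 2436636; in the Hebrew calendar that is 28 Adar I 5719 AM.

Adar I 28, 5719 AM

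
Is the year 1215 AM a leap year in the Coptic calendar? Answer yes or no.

1215 mod 4 = 3; in the Coptic calendar a year is leap when year mod 4 = 3, so it is a leap year.

yes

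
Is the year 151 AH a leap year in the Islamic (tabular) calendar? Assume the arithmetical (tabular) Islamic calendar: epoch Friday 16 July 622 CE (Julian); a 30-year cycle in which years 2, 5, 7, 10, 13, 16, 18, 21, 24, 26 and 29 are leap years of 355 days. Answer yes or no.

no

Year 151 AH is year 1 of its 30-year cycle; leap positions are 2, 5, 7, 10, 13, 16, 18, 21, 24, 26, 29, so it is a common year (354 days).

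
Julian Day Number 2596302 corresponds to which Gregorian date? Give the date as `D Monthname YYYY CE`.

1 May 2396 CE

Counting from JDN 2299161 = 15 Oct 1582 gives an offset of 297141 days.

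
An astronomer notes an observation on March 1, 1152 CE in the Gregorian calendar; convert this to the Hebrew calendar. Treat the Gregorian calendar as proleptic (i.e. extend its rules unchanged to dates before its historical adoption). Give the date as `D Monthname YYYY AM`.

16 Adar 4912 AM

Julian Day Number of the source date = 2141879.
Converting JDN 2141879 to the Hebrew calendar gives 16 Adar 4912 AM.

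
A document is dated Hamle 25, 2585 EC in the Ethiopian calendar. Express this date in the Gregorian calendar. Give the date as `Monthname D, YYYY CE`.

Both dates share Julian Day Number 2668351; in the Gregorian calendar that is 5 August 2593 CE.

August 5, 2593 CE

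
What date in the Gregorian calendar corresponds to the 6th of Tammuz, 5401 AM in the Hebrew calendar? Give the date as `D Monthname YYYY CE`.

14 June 1641 CE

Julian Day Number of the source date = 2320588.
Converting JDN 2320588 to the Gregorian calendar gives 14 June 1641 CE.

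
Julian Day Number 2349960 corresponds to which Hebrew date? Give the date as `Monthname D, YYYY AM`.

JDN 2349960 is 14 November 1721 in the Gregorian calendar.
In the Hebrew calendar that day is Cheshvan 24, 5482 AM.

Cheshvan 24, 5482 AM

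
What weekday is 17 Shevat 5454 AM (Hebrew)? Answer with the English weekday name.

Friday

Equivalently 12 February 1694 Gregorian, JDN 2339824.
JDN 2339824 mod 7 = 4, and JDN 0 was a Monday, so this is a Friday.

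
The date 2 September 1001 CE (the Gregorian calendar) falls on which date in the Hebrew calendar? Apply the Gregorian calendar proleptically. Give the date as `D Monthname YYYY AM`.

4 Elul 4761 AM

Both dates share Julian Day Number 2086912; in the Hebrew calendar that is 4 Elul 4761 AM.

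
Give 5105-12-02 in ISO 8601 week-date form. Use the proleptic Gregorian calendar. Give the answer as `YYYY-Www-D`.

5105-W48-6

The weekday is Saturday (ISO weekday 6).
That Saturday belongs to ISO week 48 of ISO year 5105.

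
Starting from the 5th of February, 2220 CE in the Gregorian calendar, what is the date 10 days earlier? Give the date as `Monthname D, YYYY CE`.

January 26, 2220 CE

JDN of the 5th of February, 2220 CE = 2531933.
2531933 − 10 = 2531923.
JDN 2531923 in the Gregorian calendar is January 26, 2220 CE.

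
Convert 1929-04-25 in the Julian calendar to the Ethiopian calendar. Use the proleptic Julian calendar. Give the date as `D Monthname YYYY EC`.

30 Miyazya 1921 EC

Julian Day Number of the source date = 2425740.
Converting JDN 2425740 to the Ethiopian calendar gives 30 Miyazya 1921 EC.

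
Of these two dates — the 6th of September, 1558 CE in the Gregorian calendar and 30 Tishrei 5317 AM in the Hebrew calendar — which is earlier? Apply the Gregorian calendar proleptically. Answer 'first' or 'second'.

second

The two dates have Julian Day Numbers 2290356 and 2289664 respectively.
Since 2289664 < 2290356, the second date comes first.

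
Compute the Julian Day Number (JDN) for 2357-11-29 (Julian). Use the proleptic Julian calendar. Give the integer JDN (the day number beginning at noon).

2582285

Equivalently 15 December 2357 (Gregorian).
JDN 2299161 is 15 October 1582 CE (Gregorian); the target day is +283124 days from there, so JDN = 2582285.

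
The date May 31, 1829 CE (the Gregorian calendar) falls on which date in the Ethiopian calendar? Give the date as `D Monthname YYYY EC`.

24 Ginbot 1821 EC

Both dates share Julian Day Number 2389239; in the Ethiopian calendar that is 24 Ginbot 1821 EC.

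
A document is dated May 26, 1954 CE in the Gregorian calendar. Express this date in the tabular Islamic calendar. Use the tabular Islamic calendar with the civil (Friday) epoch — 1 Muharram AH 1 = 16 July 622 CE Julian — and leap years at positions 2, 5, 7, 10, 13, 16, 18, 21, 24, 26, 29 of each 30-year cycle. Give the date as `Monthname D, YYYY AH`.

Ramadan 23, 1373 AH

Both dates share Julian Day Number 2434889; in the tabular Islamic calendar that is 23 Ramadan 1373 AH.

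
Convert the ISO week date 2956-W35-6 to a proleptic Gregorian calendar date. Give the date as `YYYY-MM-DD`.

2956-08-28

ISO week 1 of 2956 is the week containing the first Thursday of 2956.
Week 35, day 6 (Saturday) lands on 2956-08-28.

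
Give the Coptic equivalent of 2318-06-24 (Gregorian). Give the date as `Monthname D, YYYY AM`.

Paoni 14, 2034 AM

Both dates share Julian Day Number 2567866; in the Coptic calendar that is 14 Paoni 2034 AM.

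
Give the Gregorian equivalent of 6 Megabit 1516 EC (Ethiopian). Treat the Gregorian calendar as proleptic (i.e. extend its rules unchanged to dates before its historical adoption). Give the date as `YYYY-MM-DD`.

1524-03-12

Both dates share Julian Day Number 2277760; in the Gregorian calendar that is 12 March 1524 CE.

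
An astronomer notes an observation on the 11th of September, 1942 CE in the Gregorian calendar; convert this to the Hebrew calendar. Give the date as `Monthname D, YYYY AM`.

Both dates share Julian Day Number 2430614; in the Hebrew calendar that is 29 Elul 5702 AM.

Elul 29, 5702 AM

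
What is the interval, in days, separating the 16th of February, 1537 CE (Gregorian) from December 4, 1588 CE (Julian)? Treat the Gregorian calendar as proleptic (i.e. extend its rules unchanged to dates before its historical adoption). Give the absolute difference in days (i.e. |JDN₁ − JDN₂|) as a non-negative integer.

18929

First date → JDN 2282484; second date → JDN 2301413.
The interval is |2282484 − 2301413| = 18929 days.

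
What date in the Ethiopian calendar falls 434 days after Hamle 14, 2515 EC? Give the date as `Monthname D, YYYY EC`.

Meskerem 17, 2517 EC

Counting 434 days forward from JDN 2642772 reaches JDN 2643206, which is Meskerem 17, 2517 EC.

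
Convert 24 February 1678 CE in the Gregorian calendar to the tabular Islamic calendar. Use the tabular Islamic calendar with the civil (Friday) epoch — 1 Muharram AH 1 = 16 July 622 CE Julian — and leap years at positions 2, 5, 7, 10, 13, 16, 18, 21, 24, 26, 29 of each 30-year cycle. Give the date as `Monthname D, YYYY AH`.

Muharram 2, 1089 AH

Both dates share Julian Day Number 2333992; in the tabular Islamic calendar that is 2 Muharram 1089 AH.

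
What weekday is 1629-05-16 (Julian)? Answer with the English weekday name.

In the Gregorian calendar this is 26 May 1629 (JDN 2316186).
Since JDN mod 7 = 5 (0 = Monday), the day is Saturday.

Saturday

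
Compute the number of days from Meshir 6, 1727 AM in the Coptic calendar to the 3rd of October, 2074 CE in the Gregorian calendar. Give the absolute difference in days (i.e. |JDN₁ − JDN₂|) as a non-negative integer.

JDN of the first date = 2455606.
JDN of the second date = 2478849.
|2478849 − 2455606| = 23243.

23243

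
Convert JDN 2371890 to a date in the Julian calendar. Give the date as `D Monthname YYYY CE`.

JDN 2371890 is 29 November 1781 in the Gregorian calendar.
In the Julian calendar that day is 18 November 1781 CE.

18 November 1781 CE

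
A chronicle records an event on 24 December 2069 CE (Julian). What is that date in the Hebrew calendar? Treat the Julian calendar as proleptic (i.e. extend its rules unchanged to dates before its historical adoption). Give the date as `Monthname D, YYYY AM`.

Tevet 23, 5830 AM

The source date corresponds to 6 January 2070 in the Gregorian calendar (JDN 2477118).
That day falls on 23 Tevet 5830 AM in the Hebrew calendar.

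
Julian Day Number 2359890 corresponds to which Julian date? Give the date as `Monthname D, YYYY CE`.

January 10, 1749 CE

The Gregorian equivalent of JDN 2359890 is 21 January 1749.
In the Julian calendar that day is January 10, 1749 CE.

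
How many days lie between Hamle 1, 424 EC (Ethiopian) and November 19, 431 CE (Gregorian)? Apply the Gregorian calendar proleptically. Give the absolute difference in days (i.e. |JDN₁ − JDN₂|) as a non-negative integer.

220

First date → JDN 1879022; second date → JDN 1878802.
The interval is |1879022 − 1878802| = 220 days.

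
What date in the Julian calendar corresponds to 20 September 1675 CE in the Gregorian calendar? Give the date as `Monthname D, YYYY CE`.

September 10, 1675 CE

At this point the Julian calendar is 10 days behind the Gregorian.
20 September 1675 Gregorian − 10 days → 10 September 1675 Julian.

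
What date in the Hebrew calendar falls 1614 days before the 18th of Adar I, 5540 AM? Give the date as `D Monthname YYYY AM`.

29 Elul 5535 AM

Counting 1614 days back from JDN 2371246 reaches JDN 2369632, which is 29 Elul 5535 AM.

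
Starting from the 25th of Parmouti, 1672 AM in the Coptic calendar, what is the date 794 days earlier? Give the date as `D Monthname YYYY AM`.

22 Meshir 1670 AM

JDN of the 25th of Parmouti, 1672 AM = 2435597.
2435597 − 794 = 2434803.
JDN 2434803 in the Coptic calendar is 22 Meshir 1670 AM.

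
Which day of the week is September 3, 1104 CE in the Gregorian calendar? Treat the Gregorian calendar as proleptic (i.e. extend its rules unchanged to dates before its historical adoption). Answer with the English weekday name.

Saturday

Since JDN mod 7 = 5 (0 = Monday), the day is Saturday.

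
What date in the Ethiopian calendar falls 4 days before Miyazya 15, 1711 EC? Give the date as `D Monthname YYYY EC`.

Counting 4 days back from JDN 2349022 reaches JDN 2349018, which is 11 Miyazya 1711 EC.

11 Miyazya 1711 EC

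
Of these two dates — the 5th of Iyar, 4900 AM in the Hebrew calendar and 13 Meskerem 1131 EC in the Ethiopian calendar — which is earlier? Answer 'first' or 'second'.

Converting both to JDN: 2137557 vs 2136965; the smaller is the second.

second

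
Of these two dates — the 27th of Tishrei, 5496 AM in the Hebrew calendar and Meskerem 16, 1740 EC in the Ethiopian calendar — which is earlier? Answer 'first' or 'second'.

first

Converting both to JDN: 2355041 vs 2359406; the smaller is the first.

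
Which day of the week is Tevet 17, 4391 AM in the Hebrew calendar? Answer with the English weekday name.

In the proleptic Gregorian calendar this is 30 December 630 (JDN 1951526).
JDN 1951526 mod 7 = 3, and JDN 0 was a Monday, so this is a Thursday.

Thursday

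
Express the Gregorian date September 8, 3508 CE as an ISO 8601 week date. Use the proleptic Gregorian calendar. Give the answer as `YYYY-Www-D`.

3508-W37-2

The weekday is Tuesday (ISO weekday 2).
That Tuesday belongs to ISO week 37 of ISO year 3508.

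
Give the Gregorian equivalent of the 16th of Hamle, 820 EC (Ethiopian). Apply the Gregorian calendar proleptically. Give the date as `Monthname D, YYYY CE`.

July 14, 828 CE

Both dates share Julian Day Number 2023676; in the Gregorian calendar that is 14 July 828 CE.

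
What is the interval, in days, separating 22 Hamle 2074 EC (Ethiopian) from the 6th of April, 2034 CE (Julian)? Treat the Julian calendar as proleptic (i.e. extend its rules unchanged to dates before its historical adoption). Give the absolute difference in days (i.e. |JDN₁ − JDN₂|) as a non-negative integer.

JDN of the first date = 2481705.
JDN of the second date = 2464072.
|2464072 − 2481705| = 17633.

17633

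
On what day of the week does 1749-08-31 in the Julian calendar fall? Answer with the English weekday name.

Equivalently 11 September 1749 Gregorian, JDN 2360123.
JDN 2360123 mod 7 = 3, and JDN 0 was a Monday, so this is a Thursday.

Thursday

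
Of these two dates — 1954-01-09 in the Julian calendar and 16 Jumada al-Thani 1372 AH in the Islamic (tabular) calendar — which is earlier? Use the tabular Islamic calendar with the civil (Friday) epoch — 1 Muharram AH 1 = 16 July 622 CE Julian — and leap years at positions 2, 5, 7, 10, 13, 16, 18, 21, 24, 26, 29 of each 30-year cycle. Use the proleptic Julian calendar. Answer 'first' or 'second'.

second

The two dates have Julian Day Numbers 2434765 and 2434440 respectively.
Since 2434440 < 2434765, the second date comes first.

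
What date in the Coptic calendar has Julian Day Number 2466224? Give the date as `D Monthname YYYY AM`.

1 Paremhat 1756 AM

JDN 2466224 is 10 March 2040 in the Gregorian calendar.
In the Coptic calendar that day is 1 Paremhat 1756 AM.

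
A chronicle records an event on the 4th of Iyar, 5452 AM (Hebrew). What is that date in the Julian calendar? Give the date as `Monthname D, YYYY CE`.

April 10, 1692 CE

The source date corresponds to 20 April 1692 in the Gregorian calendar (JDN 2339161).
That day falls on 10 April 1692 CE in the Julian calendar.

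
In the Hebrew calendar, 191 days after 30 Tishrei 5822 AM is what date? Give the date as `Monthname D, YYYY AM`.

The starting date is JDN 2474112; 2474112 + 191 = 2474303.
JDN 2474303 corresponds to Nisan 13, 5822 AM.

Nisan 13, 5822 AM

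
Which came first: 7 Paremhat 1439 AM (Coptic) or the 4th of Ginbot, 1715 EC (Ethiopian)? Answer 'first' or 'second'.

first

First date → JDN 2350445; second date → JDN 2350502.
JDN 2350445 < JDN 2350502, so the first date is earlier.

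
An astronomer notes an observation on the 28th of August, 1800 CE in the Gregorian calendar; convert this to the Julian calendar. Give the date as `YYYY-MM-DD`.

At this point the Julian calendar is 12 days behind the Gregorian.
28 August 1800 Gregorian − 12 days → 16 August 1800 Julian.

1800-08-16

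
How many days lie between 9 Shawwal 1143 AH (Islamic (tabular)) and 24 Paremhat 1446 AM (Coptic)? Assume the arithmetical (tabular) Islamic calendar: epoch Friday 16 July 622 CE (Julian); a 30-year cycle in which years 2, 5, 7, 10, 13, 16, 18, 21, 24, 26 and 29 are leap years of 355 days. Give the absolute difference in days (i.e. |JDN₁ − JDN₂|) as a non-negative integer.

First date → JDN 2353401; second date → JDN 2353019.
The interval is |2353401 − 2353019| = 382 days.

382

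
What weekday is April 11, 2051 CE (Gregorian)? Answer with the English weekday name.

Tuesday

Since JDN mod 7 = 1 (0 = Monday), the day is Tuesday.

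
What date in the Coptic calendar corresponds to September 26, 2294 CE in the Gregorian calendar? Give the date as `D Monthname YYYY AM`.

Julian Day Number of the source date = 2559195.
Converting JDN 2559195 to the Coptic calendar gives 14 Thout 2011 AM.

14 Thout 2011 AM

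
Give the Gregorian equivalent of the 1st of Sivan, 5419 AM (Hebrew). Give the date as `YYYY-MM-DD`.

Julian Day Number of the source date = 2327140.
Converting JDN 2327140 to the Gregorian calendar gives 23 May 1659 CE.

1659-05-23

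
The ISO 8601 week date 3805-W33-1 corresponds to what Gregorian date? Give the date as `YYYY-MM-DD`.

ISO week 1 of 3805 is the week containing the first Thursday of 3805.
Week 33, day 1 (Monday) lands on 3805-08-12.

3805-08-12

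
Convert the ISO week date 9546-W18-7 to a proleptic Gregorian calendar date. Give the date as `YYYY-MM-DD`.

ISO week 1 of 9546 is the week containing the first Thursday of 9546.
Week 18, day 7 (Sunday) lands on 9546-05-05.

9546-05-05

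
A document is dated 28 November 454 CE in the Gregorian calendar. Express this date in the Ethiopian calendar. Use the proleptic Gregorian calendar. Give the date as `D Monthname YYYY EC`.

Julian Day Number of the source date = 1887212.
Converting JDN 1887212 to the Ethiopian calendar gives 1 Tahsas 447 EC.

1 Tahsas 447 EC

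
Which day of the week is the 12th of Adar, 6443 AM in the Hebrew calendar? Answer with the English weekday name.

This is JDN 2701066 (2 March 2683 Gregorian).
2701066 ≡ 4 (mod 7); counting from Monday = 0 gives Friday.

Friday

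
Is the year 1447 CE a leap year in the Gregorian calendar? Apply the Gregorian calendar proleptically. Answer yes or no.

no

1447 is not divisible by 4, so it is a common year.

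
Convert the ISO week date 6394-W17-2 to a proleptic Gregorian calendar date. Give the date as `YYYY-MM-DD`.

6394-04-26

ISO week 1 of 6394 is the week containing the first Thursday of 6394.
Week 17, day 2 (Tuesday) lands on 6394-04-26.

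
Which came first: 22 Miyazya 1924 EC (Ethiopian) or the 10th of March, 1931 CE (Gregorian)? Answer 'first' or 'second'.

Converting both to JDN: 2426828 vs 2426411; the smaller is the second.

second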